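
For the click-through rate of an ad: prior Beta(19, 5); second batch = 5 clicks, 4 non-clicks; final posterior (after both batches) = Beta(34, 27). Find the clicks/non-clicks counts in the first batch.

10 clicks and 18 non-clicks

Sequential conjugate updates are equivalent to a single update on the pooled data, so total successes = posterior α − prior α and total failures = posterior β − prior β.
Total across both batches: 34−19=15 clicks, 27−5=22 non-clicks.
Subtract the second batch: 15−5=10 clicks and 22−4=18 non-clicks.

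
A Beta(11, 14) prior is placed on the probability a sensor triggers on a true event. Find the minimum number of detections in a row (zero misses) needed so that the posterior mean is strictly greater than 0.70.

k = 22

After k detections and 0 misses the posterior is Beta(11+k, 14), with mean (11+k)/(11+14+k).
Set (11+k)/(25+k) > 0.70 and solve: k > (0.70·25 − 11)/(1 − 0.70) = 21.667.
The smallest integer exceeding 21.667 is 22.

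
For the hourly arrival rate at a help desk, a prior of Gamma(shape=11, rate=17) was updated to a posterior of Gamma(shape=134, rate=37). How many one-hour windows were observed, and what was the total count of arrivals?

n = 20 one-hour windows with total 123 arrivals

A Gamma(α, β) prior (rate parametrization) on a Poisson rate with n observations summing to S gives posterior Gamma(α+S, β+n).
Matching: Σxᵢ = 134 − 11 = 123 and n = 37 − 17 = 20.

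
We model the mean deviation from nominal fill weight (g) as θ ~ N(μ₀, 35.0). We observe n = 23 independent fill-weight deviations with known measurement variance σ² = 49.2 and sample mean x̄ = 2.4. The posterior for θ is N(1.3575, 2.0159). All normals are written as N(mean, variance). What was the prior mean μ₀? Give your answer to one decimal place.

μ₀ = -15.7

The posterior mean is a precision-weighted average: μ_n = (τ₀μ₀ + τ_data·x̄)/(τ₀+τ_data), with τ₀=1/σ₀² and τ_data=n/σ².
Here τ₀ = 1/35.0 = 0.028571 and τ_data = 23/49.2 = 0.467480, so τ_n = 0.496051.
Rearranging for μ₀: μ₀ = (μ_n·τ_n − τ_data·x̄)/τ₀ = (1.3575·0.496051 − 0.467480·2.4) / 0.028571 = -0.448563/0.028571 ≈ -15.7.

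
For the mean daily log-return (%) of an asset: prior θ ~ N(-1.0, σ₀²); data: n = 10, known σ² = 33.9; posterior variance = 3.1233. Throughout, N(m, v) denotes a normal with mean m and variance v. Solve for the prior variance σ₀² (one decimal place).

For the Normal–Normal model with known σ², precisions add: τ_n = τ₀ + n/σ².
So 1/σ₀² = 1/3.1233 − 10/33.9 = 0.320174 − 0.294985 = 0.025189.
Hence σ₀² = 1/0.025189 ≈ 39.7.

σ₀² = 39.7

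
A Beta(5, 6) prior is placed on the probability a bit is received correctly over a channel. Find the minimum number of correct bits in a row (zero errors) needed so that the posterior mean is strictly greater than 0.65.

After k correct bits and 0 errors the posterior is Beta(5+k, 6), with mean (5+k)/(5+6+k).
Set (5+k)/(11+k) > 0.65 and solve: k > (0.65·11 − 5)/(1 − 0.65) = 6.143.
The smallest integer exceeding 6.143 is 7.

k = 7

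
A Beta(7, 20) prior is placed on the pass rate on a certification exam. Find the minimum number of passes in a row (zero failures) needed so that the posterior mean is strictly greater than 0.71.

k = 42

After k passes and 0 failures the posterior is Beta(7+k, 20), with mean (7+k)/(7+20+k).
Set (7+k)/(27+k) > 0.71 and solve: k > (0.71·27 − 7)/(1 − 0.71) = 41.966.
The smallest integer exceeding 41.966 is 42.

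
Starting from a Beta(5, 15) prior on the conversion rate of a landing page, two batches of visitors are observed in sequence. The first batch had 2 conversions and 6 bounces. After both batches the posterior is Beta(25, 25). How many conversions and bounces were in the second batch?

Sequential conjugate updates are equivalent to a single update on the pooled data, so total successes = posterior α − prior α and total failures = posterior β − prior β.
Total across both batches: 25−5=20 conversions, 25−15=10 bounces.
Subtract the first batch: 20−2=18 conversions and 10−6=4 bounces.

18 conversions and 4 bounces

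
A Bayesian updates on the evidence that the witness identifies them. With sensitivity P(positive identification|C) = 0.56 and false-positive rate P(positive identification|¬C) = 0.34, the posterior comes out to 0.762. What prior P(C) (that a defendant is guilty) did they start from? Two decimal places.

In odds form, posterior odds = prior odds × likelihood ratio, so prior odds = posterior odds ÷ LR.
Posterior odds = 0.762/(1−0.762) = 3.2017. LR = 0.56/0.34 = 1.6471.
Prior odds = 3.2017/1.6471 = 1.9438, so P(C) = 1.9438/(1+1.9438) ≈ 0.66.

P(C) = 0.66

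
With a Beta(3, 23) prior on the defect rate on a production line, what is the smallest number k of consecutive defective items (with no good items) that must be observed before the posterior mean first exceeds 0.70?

k = 51

After k defective items and 0 good items the posterior is Beta(3+k, 23), with mean (3+k)/(3+23+k).
Set (3+k)/(26+k) > 0.70 and solve: k > (0.70·26 − 3)/(1 − 0.70) = 50.667.
The smallest integer exceeding 50.667 is 51.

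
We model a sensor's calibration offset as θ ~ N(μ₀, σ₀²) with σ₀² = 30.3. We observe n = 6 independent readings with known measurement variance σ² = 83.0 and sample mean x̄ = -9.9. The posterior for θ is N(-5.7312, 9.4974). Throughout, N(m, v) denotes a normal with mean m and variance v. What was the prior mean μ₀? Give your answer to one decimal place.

The posterior mean is a precision-weighted average: μ_n = (τ₀μ₀ + τ_data·x̄)/(τ₀+τ_data), with τ₀=1/σ₀² and τ_data=n/σ².
Here τ₀ = 1/30.3 = 0.033003 and τ_data = 6/83.0 = 0.072289, so τ_n = 0.105292.
Rearranging for μ₀: μ₀ = (μ_n·τ_n − τ_data·x̄)/τ₀ = (-5.7312·0.105292 − 0.072289·-9.9) / 0.033003 = 0.112212/0.033003 ≈ 3.4.

μ₀ = 3.4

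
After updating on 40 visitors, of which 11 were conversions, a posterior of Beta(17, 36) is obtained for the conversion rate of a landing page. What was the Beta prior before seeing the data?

Beta(6, 7)

Beta is conjugate to the binomial likelihood: posterior = Beta(α+s, β+f).
Subtract the data counts: 17−11=6, 36−29=7.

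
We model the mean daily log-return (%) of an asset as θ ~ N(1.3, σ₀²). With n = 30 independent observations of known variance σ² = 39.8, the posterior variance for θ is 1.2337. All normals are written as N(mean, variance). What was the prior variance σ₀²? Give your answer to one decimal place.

σ₀² = 17.6

Posterior precision equals prior precision plus data precision: 1/σ_n² = 1/σ₀² + n/σ².
So 1/σ₀² = 1/1.2337 − 30/39.8 = 0.810570 − 0.753769 = 0.056801.
Hence σ₀² = 1/0.056801 ≈ 17.6.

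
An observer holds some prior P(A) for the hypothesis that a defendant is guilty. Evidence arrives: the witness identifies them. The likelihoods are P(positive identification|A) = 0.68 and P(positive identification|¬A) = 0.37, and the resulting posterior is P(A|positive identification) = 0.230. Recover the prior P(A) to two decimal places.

In odds form, posterior odds = prior odds × likelihood ratio, so prior odds = posterior odds ÷ LR.
Posterior odds = 0.230/(1−0.230) = 0.2987. LR = 0.68/0.37 = 1.8378.
Prior odds = 0.2987/1.8378 = 0.1625, so P(A) = 0.1625/(1+0.1625) ≈ 0.14.

P(A) = 0.14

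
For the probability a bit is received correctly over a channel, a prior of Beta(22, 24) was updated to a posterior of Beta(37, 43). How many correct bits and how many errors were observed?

Under Beta–binomial conjugacy the posterior parameters are (α+s, β+f).
Match parameters: s=37−22=15, f=43−24=19.

15 correct bits and 19 errors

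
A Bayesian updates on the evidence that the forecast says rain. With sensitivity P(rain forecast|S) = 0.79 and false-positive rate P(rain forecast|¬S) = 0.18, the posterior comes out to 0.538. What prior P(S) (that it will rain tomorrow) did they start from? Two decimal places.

P(S) = 0.21

Bayes' rule in odds form gives O(S|E) = O(S)·[P(E|S)/P(E|¬S)], hence O(S) = O(S|E)/LR.
Posterior odds = 0.538/(1−0.538) = 1.1645. LR = 0.79/0.18 = 4.3889.
Prior odds = 1.1645/4.3889 = 0.2653, so P(S) = 0.2653/(1+0.2653) ≈ 0.21.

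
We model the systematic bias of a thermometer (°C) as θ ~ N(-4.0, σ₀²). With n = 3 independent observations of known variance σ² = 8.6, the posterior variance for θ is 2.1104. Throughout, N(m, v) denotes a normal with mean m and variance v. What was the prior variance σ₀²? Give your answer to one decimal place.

σ₀² = 8.0

For the Normal–Normal model with known σ², precisions add: τ_n = τ₀ + n/σ².
So 1/σ₀² = 1/2.1104 − 3/8.6 = 0.473844 − 0.348837 = 0.125007.
Hence σ₀² = 1/0.125007 ≈ 8.0.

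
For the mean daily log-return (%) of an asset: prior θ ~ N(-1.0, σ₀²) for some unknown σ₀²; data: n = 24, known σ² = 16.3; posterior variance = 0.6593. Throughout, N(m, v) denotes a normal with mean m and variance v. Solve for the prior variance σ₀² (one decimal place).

Posterior precision equals prior precision plus data precision: 1/σ_n² = 1/σ₀² + n/σ².
So 1/σ₀² = 1/0.6593 − 24/16.3 = 1.516760 − 1.472393 = 0.044367.
Hence σ₀² = 1/0.044367 ≈ 22.5.

σ₀² = 22.5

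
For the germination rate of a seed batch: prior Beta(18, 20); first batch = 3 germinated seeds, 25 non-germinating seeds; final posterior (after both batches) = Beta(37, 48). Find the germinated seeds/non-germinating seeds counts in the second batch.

16 germinated seeds and 3 non-germinating seeds

Sequential conjugate updates are equivalent to a single update on the pooled data, so total successes = posterior α − prior α and total failures = posterior β − prior β.
Total across both batches: 37−18=19 germinated seeds, 48−20=28 non-germinating seeds.
Subtract the first batch: 19−3=16 germinated seeds and 28−25=3 non-germinating seeds.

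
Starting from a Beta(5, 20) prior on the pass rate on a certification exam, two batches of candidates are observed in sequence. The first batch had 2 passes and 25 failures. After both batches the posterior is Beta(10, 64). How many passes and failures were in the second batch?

Because Beta–binomial updating is additive in the counts, the combined data contributed (α_post−α_prior, β_post−β_prior) successes and failures.
Total across both batches: 10−5=5 passes, 64−20=44 failures.
Subtract the first batch: 5−2=3 passes and 44−25=19 failures.

3 passes and 19 failures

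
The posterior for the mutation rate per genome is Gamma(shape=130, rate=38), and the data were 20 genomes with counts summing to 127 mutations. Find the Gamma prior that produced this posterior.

A Gamma(α, β) prior (rate parametrization) on a Poisson rate with n observations summing to S gives posterior Gamma(α+S, β+n).
So α = 130 − 127 = 3 and β = 38 − 20 = 18.

Gamma(shape=3, rate=18)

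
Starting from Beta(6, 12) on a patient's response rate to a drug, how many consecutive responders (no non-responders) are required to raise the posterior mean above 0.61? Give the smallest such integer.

After k responders and 0 non-responders the posterior is Beta(6+k, 12), with mean (6+k)/(6+12+k).
Set (6+k)/(18+k) > 0.61 and solve: k > (0.61·18 − 6)/(1 − 0.61) = 12.769.
The smallest integer exceeding 12.769 is 13, and checking k=13: (19)/(31) = 0.6129 > 0.61.

k = 13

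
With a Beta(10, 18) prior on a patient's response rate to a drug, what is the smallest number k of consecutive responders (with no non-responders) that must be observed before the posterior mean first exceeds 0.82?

k = 73

After k responders and 0 non-responders the posterior is Beta(10+k, 18), with mean (10+k)/(10+18+k).
Set (10+k)/(28+k) > 0.82 and solve: k > (0.82·28 − 10)/(1 − 0.82) = 72.000.
The smallest integer exceeding 72.000 is 73.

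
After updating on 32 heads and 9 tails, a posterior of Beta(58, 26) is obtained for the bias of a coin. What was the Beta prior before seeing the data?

Beta is conjugate to the binomial likelihood: posterior = Beta(α+s, β+f).
Subtract the data counts: 58−32=26, 26−9=17.

Beta(26, 17)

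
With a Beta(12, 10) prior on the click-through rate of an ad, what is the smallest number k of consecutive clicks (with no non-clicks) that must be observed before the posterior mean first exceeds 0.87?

After k clicks and 0 non-clicks the posterior is Beta(12+k, 10), with mean (12+k)/(12+10+k).
Set (12+k)/(22+k) > 0.87 and solve: k > (0.87·22 − 12)/(1 − 0.87) = 54.923.
The smallest integer exceeding 54.923 is 55.

k = 55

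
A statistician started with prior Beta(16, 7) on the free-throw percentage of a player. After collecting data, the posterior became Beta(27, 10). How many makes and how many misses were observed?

11 makes and 3 misses

Beta is conjugate to the binomial likelihood: posterior = Beta(α+s, β+f).
So s = 27 − 16 = 11 and f = 10 − 7 = 3.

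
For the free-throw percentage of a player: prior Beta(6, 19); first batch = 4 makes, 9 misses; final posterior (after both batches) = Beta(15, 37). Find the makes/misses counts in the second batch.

Because Beta–binomial updating is additive in the counts, the combined data contributed (α_post−α_prior, β_post−β_prior) successes and failures.
Total across both batches: 15−6=9 makes, 37−19=18 misses.
Subtract the first batch: 9−4=5 makes and 18−9=9 misses.

5 makes and 9 misses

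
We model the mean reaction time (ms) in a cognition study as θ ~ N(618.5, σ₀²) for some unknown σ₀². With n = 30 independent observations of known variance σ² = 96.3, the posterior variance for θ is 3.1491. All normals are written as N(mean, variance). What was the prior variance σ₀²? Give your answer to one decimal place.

Posterior precision equals prior precision plus data precision: 1/σ_n² = 1/σ₀² + n/σ².
So 1/σ₀² = 1/3.1491 − 30/96.3 = 0.317551 − 0.311526 = 0.006025.
Hence σ₀² = 1/0.006025 ≈ 166.0.

σ₀² = 166.0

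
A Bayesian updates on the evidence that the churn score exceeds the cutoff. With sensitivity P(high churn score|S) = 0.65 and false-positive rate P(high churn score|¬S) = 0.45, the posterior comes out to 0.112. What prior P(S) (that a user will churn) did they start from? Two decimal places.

P(S) = 0.08

In odds form, posterior odds = prior odds × likelihood ratio, so prior odds = posterior odds ÷ LR.
Posterior odds = 0.112/(1−0.112) = 0.1261. LR = 0.65/0.45 = 1.4444.
Prior odds = 0.1261/1.4444 = 0.0873, so P(S) = 0.0873/(1+0.0873) ≈ 0.08.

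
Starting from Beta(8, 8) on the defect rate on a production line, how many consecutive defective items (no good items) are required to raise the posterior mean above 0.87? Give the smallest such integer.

After k defective items and 0 good items the posterior is Beta(8+k, 8), with mean (8+k)/(8+8+k).
Set (8+k)/(16+k) > 0.87 and solve: k > (0.87·16 − 8)/(1 − 0.87) = 45.538.
The smallest integer exceeding 45.538 is 46.

k = 46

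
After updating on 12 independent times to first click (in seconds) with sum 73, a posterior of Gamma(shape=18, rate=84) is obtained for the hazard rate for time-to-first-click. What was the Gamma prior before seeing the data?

Gamma(shape=6, rate=11)

Gamma–exponential conjugacy: posterior shape = α + n, posterior rate = β + Σtᵢ.
So α = 18 − 12 = 6 and β = 84 − 73 = 11.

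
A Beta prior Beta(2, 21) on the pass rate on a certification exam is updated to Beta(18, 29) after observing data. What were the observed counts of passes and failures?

A Beta(α, β) prior with s successes and f failures in binomial data gives a Beta(α+s, β+f) posterior.
Match parameters: s=18−2=16, f=29−21=8.

16 passes and 8 failures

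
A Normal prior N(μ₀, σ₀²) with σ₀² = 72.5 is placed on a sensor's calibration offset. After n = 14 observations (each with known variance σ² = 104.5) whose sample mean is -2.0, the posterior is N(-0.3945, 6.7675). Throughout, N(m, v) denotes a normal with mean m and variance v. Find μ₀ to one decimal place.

μ₀ = 15.2

The posterior mean is a precision-weighted average: μ_n = (τ₀μ₀ + τ_data·x̄)/(τ₀+τ_data), with τ₀=1/σ₀² and τ_data=n/σ².
Here τ₀ = 1/72.5 = 0.013793 and τ_data = 14/104.5 = 0.133971, so τ_n = 0.147764.
Rearranging for μ₀: μ₀ = (μ_n·τ_n − τ_data·x̄)/τ₀ = (-0.3945·0.147764 − 0.133971·-2.0) / 0.013793 = 0.209649/0.013793 ≈ 15.2.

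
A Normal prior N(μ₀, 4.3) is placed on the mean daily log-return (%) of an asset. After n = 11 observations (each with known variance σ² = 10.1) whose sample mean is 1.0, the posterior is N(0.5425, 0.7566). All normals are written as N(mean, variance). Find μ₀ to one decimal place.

With known observation variance, the Normal–Normal posterior has precision τ_n = τ₀ + n/σ² and mean μ_n = (τ₀μ₀ + (n/σ²)x̄)/τ_n.
Here τ₀ = 1/4.3 = 0.232558 and τ_data = 11/10.1 = 1.089109, so τ_n = 1.321667.
Rearranging for μ₀: μ₀ = (μ_n·τ_n − τ_data·x̄)/τ₀ = (0.5425·1.321667 − 1.089109·1.0) / 0.232558 = -0.372105/0.232558 ≈ -1.6.

μ₀ = -1.6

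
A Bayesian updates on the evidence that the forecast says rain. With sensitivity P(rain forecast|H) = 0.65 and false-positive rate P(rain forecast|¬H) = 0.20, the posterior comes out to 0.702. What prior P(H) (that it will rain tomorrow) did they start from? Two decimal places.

P(H) = 0.42

Bayes' rule in odds form gives O(H|E) = O(H)·[P(E|H)/P(E|¬H)], hence O(H) = O(H|E)/LR.
Posterior odds = 0.702/(1−0.702) = 2.3557. LR = 0.65/0.20 = 3.2500.
Prior odds = 2.3557/3.2500 = 0.7248, so P(H) = 0.7248/(1+0.7248) ≈ 0.42.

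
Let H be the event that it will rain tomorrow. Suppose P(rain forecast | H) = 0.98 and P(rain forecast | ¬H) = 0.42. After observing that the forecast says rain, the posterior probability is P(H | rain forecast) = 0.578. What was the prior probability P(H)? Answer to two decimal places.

P(H) = 0.37

Bayes' rule in odds form gives O(H|E) = O(H)·[P(E|H)/P(E|¬H)], hence O(H) = O(H|E)/LR.
Posterior odds = 0.578/(1−0.578) = 1.3697. LR = 0.98/0.42 = 2.3333.
Prior odds = 1.3697/2.3333 = 0.5870, so P(H) = 0.5870/(1+0.5870) ≈ 0.37.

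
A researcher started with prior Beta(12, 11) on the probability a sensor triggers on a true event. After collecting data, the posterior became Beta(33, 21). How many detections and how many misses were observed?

21 detections and 10 misses

A Beta(α, β) prior with s successes and f failures in binomial data gives a Beta(α+s, β+f) posterior.
So s = 33 − 12 = 21 and f = 21 − 11 = 10.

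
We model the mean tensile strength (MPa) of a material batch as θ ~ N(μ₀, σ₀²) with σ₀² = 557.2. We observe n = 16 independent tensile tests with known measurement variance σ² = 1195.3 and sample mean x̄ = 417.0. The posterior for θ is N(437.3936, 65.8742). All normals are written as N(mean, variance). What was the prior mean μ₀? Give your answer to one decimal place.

μ₀ = 589.5

The posterior mean is a precision-weighted average: μ_n = (τ₀μ₀ + τ_data·x̄)/(τ₀+τ_data), with τ₀=1/σ₀² and τ_data=n/σ².
Here τ₀ = 1/557.2 = 0.001795 and τ_data = 16/1195.3 = 0.013386, so τ_n = 0.015181.
Rearranging for μ₀: μ₀ = (μ_n·τ_n − τ_data·x̄)/τ₀ = (437.3936·0.015181 − 0.013386·417.0) / 0.001795 = 1.058110/0.001795 ≈ 589.5.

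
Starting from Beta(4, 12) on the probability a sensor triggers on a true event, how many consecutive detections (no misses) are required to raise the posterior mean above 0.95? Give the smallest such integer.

k = 225

After k detections and 0 misses the posterior is Beta(4+k, 12), with mean (4+k)/(4+12+k).
Set (4+k)/(16+k) > 0.95 and solve: k > (0.95·16 − 4)/(1 − 0.95) = 224.000.
The smallest integer exceeding 224.000 is 225.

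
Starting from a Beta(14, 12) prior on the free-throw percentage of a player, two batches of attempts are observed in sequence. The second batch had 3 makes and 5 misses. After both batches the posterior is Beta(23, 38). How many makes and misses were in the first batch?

6 makes and 21 misses

Because Beta–binomial updating is additive in the counts, the combined data contributed (α_post−α_prior, β_post−β_prior) successes and failures.
Total across both batches: 23−14=9 makes, 38−12=26 misses.
Subtract the second batch: 9−3=6 makes and 26−5=21 misses.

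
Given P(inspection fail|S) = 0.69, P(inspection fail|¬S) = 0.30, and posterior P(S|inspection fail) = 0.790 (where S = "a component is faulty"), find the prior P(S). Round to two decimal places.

P(S) = 0.62

Bayes' rule in odds form gives O(S|E) = O(S)·[P(E|S)/P(E|¬S)], hence O(S) = O(S|E)/LR.
Posterior odds = 0.790/(1−0.790) = 3.7619. LR = 0.69/0.30 = 2.3000.
Prior odds = 3.7619/2.3000 = 1.6356, so P(S) = 1.6356/(1+1.6356) ≈ 0.62.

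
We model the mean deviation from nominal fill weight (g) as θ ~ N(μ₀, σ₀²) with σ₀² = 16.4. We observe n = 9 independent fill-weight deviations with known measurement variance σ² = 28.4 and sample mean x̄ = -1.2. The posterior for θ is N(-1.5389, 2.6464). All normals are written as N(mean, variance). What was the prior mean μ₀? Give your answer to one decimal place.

With known observation variance, the Normal–Normal posterior has precision τ_n = τ₀ + n/σ² and mean μ_n = (τ₀μ₀ + (n/σ²)x̄)/τ_n.
Here τ₀ = 1/16.4 = 0.060976 and τ_data = 9/28.4 = 0.316901, so τ_n = 0.377877.
Rearranging for μ₀: μ₀ = (μ_n·τ_n − τ_data·x̄)/τ₀ = (-1.5389·0.377877 − 0.316901·-1.2) / 0.060976 = -0.201234/0.060976 ≈ -3.3.

μ₀ = -3.3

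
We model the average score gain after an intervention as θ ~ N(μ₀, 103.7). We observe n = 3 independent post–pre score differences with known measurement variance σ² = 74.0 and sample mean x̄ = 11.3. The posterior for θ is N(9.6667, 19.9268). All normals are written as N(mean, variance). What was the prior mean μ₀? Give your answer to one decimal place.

μ₀ = 2.8

The posterior mean is a precision-weighted average: μ_n = (τ₀μ₀ + τ_data·x̄)/(τ₀+τ_data), with τ₀=1/σ₀² and τ_data=n/σ².
Here τ₀ = 1/103.7 = 0.009643 and τ_data = 3/74.0 = 0.040541, so τ_n = 0.050184.
Rearranging for μ₀: μ₀ = (μ_n·τ_n − τ_data·x̄)/τ₀ = (9.6667·0.050184 − 0.040541·11.3) / 0.009643 = 0.027000/0.009643 ≈ 2.8.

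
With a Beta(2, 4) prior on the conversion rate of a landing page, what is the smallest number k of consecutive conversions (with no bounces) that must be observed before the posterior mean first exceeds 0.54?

After k conversions and 0 bounces the posterior is Beta(2+k, 4), with mean (2+k)/(2+4+k).
Set (2+k)/(6+k) > 0.54 and solve: k > (0.54·6 − 2)/(1 − 0.54) = 2.696.
The smallest integer exceeding 2.696 is 3.

k = 3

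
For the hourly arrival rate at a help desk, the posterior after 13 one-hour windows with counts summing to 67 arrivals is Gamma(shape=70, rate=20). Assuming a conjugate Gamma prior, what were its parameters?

Gamma–Poisson conjugacy: posterior shape = α + Σxᵢ, posterior rate = β + n.
So α = 70 − 67 = 3 and β = 20 − 13 = 7.

Gamma(shape=3, rate=7)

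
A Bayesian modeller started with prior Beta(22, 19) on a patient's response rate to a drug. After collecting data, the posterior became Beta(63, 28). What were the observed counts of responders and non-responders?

A Beta(a, b) prior with s successes and f failures in binomial data gives a Beta(a+s, b+f) posterior.
So s = 63 − 22 = 41 and f = 28 − 19 = 9.

41 responders and 9 non-responders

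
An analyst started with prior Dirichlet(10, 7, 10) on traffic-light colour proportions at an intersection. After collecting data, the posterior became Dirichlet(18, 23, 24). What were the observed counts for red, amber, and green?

For a Dirichlet(α) prior with multinomial counts c, the posterior is Dirichlet(α + c) componentwise.
Counts are posterior − prior componentwise: 18−10=8, 23−7=16, 24−10=14.

counts (8, 16, 14)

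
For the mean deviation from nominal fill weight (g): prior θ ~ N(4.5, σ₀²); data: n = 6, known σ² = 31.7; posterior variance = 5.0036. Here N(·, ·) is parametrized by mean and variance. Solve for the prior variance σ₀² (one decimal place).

σ₀² = 94.5

For the Normal–Normal model with known σ², precisions add: τ_n = τ₀ + n/σ².
So 1/σ₀² = 1/5.0036 − 6/31.7 = 0.199856 − 0.189274 = 0.010582.
Hence σ₀² = 1/0.010582 ≈ 94.5.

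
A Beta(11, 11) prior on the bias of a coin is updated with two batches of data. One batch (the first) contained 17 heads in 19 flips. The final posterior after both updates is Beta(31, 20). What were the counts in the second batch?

Because Beta–binomial updating is additive in the counts, the combined data contributed (α_post−α_prior, β_post−β_prior) successes and failures.
Total across both batches: 31−11=20 heads, 20−11=9 tails.
Subtract the first batch: 20−17=3 heads and 9−2=7 tails.

3 heads and 7 tails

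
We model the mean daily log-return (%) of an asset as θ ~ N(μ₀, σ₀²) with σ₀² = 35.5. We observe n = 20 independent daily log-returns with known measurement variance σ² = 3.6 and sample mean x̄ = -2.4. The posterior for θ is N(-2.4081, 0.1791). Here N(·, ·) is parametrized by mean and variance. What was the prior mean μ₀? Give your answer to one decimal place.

μ₀ = -4.0

With known observation variance, the Normal–Normal posterior has precision τ_n = τ₀ + n/σ² and mean μ_n = (τ₀μ₀ + (n/σ²)x̄)/τ_n.
Here τ₀ = 1/35.5 = 0.028169 and τ_data = 20/3.6 = 5.555556, so τ_n = 5.583725.
Rearranging for μ₀: μ₀ = (μ_n·τ_n − τ_data·x̄)/τ₀ = (-2.4081·5.583725 − 5.555556·-2.4) / 0.028169 = -0.112834/0.028169 ≈ -4.0.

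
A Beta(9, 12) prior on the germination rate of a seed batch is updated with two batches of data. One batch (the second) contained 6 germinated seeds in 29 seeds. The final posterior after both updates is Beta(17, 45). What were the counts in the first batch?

Sequential conjugate updates are equivalent to a single update on the pooled data, so total successes = posterior α − prior α and total failures = posterior β − prior β.
Total across both batches: 17−9=8 germinated seeds, 45−12=33 non-germinating seeds.
Subtract the second batch: 8−6=2 germinated seeds and 33−23=10 non-germinating seeds.

2 germinated seeds and 10 non-germinating seeds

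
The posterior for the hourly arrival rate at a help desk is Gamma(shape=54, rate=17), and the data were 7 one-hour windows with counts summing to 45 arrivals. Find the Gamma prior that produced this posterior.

Gamma(shape=9, rate=10)

A Gamma(α, β) prior (rate parametrization) on a Poisson rate with n observations summing to S gives posterior Gamma(α+S, β+n).
So α = 54 − 45 = 9 and β = 17 − 7 = 10.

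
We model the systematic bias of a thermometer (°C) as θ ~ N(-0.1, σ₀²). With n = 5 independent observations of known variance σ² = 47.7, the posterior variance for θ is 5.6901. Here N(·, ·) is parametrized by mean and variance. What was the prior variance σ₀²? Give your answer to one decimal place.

σ₀² = 14.1

Posterior precision equals prior precision plus data precision: 1/σ_n² = 1/σ₀² + n/σ².
So 1/σ₀² = 1/5.6901 − 5/47.7 = 0.175744 − 0.104822 = 0.070922.
Hence σ₀² = 1/0.070922 ≈ 14.1.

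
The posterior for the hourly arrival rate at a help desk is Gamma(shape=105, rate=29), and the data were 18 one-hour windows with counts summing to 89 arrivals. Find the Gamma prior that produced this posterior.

Gamma–Poisson conjugacy: posterior shape = α + Σxᵢ, posterior rate = β + n.
So α = 105 − 89 = 16 and β = 29 − 18 = 11.

Gamma(shape=16, rate=11)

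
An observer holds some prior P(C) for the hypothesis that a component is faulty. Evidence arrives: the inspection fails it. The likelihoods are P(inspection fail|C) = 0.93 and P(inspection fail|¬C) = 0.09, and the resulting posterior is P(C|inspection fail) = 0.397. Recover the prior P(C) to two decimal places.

Bayes' rule in odds form gives O(C|E) = O(C)·[P(E|C)/P(E|¬C)], hence O(C) = O(C|E)/LR.
Posterior odds = 0.397/(1−0.397) = 0.6584. LR = 0.93/0.09 = 10.3333.
Prior odds = 0.6584/10.3333 = 0.0637, so P(C) = 0.0637/(1+0.0637) ≈ 0.06.

P(C) = 0.06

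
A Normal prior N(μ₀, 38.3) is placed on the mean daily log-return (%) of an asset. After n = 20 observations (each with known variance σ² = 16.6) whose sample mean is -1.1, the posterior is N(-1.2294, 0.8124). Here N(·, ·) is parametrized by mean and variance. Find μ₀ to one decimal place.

With known observation variance, the Normal–Normal posterior has precision τ_n = τ₀ + n/σ² and mean μ_n = (τ₀μ₀ + (n/σ²)x̄)/τ_n.
Here τ₀ = 1/38.3 = 0.026110 and τ_data = 20/16.6 = 1.204819, so τ_n = 1.230929.
Rearranging for μ₀: μ₀ = (μ_n·τ_n − τ_data·x̄)/τ₀ = (-1.2294·1.230929 − 1.204819·-1.1) / 0.026110 = -0.188003/0.026110 ≈ -7.2.

μ₀ = -7.2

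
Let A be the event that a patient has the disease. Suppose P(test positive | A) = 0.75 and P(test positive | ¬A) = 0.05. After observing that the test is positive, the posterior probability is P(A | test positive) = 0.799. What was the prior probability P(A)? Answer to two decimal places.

P(A) = 0.21

In odds form, posterior odds = prior odds × likelihood ratio, so prior odds = posterior odds ÷ LR.
Posterior odds = 0.799/(1−0.799) = 3.9751. LR = 0.75/0.05 = 15.0000.
Prior odds = 3.9751/15.0000 = 0.2650, so P(A) = 0.2650/(1+0.2650) ≈ 0.21.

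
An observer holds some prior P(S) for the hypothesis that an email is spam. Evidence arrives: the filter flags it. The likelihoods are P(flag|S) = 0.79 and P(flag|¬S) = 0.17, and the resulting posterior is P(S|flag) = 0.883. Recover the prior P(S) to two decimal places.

In odds form, posterior odds = prior odds × likelihood ratio, so prior odds = posterior odds ÷ LR.
Posterior odds = 0.883/(1−0.883) = 7.5470. LR = 0.79/0.17 = 4.6471.
Prior odds = 7.5470/4.6471 = 1.6240, so P(S) = 1.6240/(1+1.6240) ≈ 0.62.

P(S) = 0.62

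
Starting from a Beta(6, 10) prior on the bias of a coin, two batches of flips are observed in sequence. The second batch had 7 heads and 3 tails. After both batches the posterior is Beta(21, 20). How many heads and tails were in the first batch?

Because Beta–binomial updating is additive in the counts, the combined data contributed (α_post−α_prior, β_post−β_prior) successes and failures.
Total across both batches: 21−6=15 heads, 20−10=10 tails.
Subtract the second batch: 15−7=8 heads and 10−3=7 tails.

8 heads and 7 tails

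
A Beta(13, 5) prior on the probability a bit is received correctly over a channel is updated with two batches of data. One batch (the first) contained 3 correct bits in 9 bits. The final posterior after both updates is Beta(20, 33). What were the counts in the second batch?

Because Beta–binomial updating is additive in the counts, the combined data contributed (α_post−α_prior, β_post−β_prior) successes and failures.
Total across both batches: 20−13=7 correct bits, 33−5=28 errors.
Subtract the first batch: 7−3=4 correct bits and 28−6=22 errors.

4 correct bits and 22 errors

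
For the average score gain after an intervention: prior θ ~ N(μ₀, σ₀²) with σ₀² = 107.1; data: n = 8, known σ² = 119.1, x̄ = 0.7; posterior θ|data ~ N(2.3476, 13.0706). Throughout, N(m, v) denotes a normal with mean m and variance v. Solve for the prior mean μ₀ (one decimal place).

With known observation variance, the Normal–Normal posterior has precision τ_n = τ₀ + n/σ² and mean μ_n = (τ₀μ₀ + (n/σ²)x̄)/τ_n.
Here τ₀ = 1/107.1 = 0.009337 and τ_data = 8/119.1 = 0.067170, so τ_n = 0.076507.
Rearranging for μ₀: μ₀ = (μ_n·τ_n − τ_data·x̄)/τ₀ = (2.3476·0.076507 − 0.067170·0.7) / 0.009337 = 0.132589/0.009337 ≈ 14.2.

μ₀ = 14.2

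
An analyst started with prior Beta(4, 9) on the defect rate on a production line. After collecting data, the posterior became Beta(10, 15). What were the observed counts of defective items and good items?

Under Beta–binomial conjugacy the posterior parameters are (a+s, b+f).
So s = 10 − 4 = 6 and f = 15 − 9 = 6.

6 defective items and 6 good items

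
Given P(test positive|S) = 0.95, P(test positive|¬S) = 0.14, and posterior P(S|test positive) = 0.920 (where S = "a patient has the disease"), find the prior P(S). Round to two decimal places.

Bayes' rule in odds form gives O(S|E) = O(S)·[P(E|S)/P(E|¬S)], hence O(S) = O(S|E)/LR.
Posterior odds = 0.920/(1−0.920) = 11.5000. LR = 0.95/0.14 = 6.7857.
Prior odds = 11.5000/6.7857 = 1.6947, so P(S) = 1.6947/(1+1.6947) ≈ 0.63.

P(S) = 0.63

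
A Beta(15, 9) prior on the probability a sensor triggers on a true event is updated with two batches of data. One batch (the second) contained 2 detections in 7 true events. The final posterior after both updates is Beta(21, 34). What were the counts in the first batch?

4 detections and 20 misses

Because Beta–binomial updating is additive in the counts, the combined data contributed (α_post−α_prior, β_post−β_prior) successes and failures.
Total across both batches: 21−15=6 detections, 34−9=25 misses.
Subtract the second batch: 6−2=4 detections and 25−5=20 misses.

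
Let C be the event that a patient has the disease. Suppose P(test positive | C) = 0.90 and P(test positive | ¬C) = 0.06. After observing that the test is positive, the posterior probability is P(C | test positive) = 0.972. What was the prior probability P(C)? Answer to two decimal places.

P(C) = 0.70

Bayes' rule in odds form gives O(C|E) = O(C)·[P(E|C)/P(E|¬C)], hence O(C) = O(C|E)/LR.
Posterior odds = 0.972/(1−0.972) = 34.7143. LR = 0.90/0.06 = 15.0000.
Prior odds = 34.7143/15.0000 = 2.3143, so P(C) = 2.3143/(1+2.3143) ≈ 0.70.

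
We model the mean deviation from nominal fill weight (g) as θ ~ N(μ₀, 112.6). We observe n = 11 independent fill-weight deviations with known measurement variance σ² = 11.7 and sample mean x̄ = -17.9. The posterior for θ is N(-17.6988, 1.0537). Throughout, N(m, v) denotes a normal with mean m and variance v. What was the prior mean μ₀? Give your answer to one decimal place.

The posterior mean is a precision-weighted average: μ_n = (τ₀μ₀ + τ_data·x̄)/(τ₀+τ_data), with τ₀=1/σ₀² and τ_data=n/σ².
Here τ₀ = 1/112.6 = 0.008881 and τ_data = 11/11.7 = 0.940171, so τ_n = 0.949052.
Rearranging for μ₀: μ₀ = (μ_n·τ_n − τ_data·x̄)/τ₀ = (-17.6988·0.949052 − 0.940171·-17.9) / 0.008881 = 0.031979/0.008881 ≈ 3.6.

μ₀ = 3.6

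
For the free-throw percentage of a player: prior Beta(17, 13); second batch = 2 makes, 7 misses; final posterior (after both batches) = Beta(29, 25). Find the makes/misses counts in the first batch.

10 makes and 5 misses

Sequential conjugate updates are equivalent to a single update on the pooled data, so total successes = posterior α − prior α and total failures = posterior β − prior β.
Total across both batches: 29−17=12 makes, 25−13=12 misses.
Subtract the second batch: 12−2=10 makes and 12−7=5 misses.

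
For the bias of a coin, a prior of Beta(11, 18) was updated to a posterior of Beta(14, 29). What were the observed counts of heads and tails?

3 heads and 11 tails

Under Beta–binomial conjugacy the posterior parameters are (α+s, β+f).
Match parameters: s=14−11=3, f=29−18=11.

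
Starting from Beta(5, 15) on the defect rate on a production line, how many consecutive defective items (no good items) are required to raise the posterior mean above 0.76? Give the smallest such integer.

After k defective items and 0 good items the posterior is Beta(5+k, 15), with mean (5+k)/(5+15+k).
Set (5+k)/(20+k) > 0.76 and solve: k > (0.76·20 − 5)/(1 − 0.76) = 42.500.
The smallest integer exceeding 42.500 is 43, and checking k=43: (48)/(63) = 0.7619 > 0.76.

k = 43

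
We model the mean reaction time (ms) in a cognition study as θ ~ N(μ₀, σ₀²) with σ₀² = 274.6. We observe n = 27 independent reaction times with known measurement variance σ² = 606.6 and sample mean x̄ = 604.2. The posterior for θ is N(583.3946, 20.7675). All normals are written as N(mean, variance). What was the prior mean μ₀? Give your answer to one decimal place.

μ₀ = 329.1

The posterior mean is a precision-weighted average: μ_n = (τ₀μ₀ + τ_data·x̄)/(τ₀+τ_data), with τ₀=1/σ₀² and τ_data=n/σ².
Here τ₀ = 1/274.6 = 0.003642 and τ_data = 27/606.6 = 0.044510, so τ_n = 0.048152.
Rearranging for μ₀: μ₀ = (μ_n·τ_n − τ_data·x̄)/τ₀ = (583.3946·0.048152 − 0.044510·604.2) / 0.003642 = 1.198675/0.003642 ≈ 329.1.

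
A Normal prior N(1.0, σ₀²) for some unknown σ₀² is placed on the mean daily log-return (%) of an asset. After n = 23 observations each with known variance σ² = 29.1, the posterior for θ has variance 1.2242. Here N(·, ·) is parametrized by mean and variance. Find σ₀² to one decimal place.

σ₀² = 37.8

For the Normal–Normal model with known σ², precisions add: τ_n = τ₀ + n/σ².
So 1/σ₀² = 1/1.2242 − 23/29.1 = 0.816860 − 0.790378 = 0.026482.
Hence σ₀² = 1/0.026482 ≈ 37.8.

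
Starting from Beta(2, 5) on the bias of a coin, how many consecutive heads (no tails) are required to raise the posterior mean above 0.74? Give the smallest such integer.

k = 13

After k heads and 0 tails the posterior is Beta(2+k, 5), with mean (2+k)/(2+5+k).
Set (2+k)/(7+k) > 0.74 and solve: k > (0.74·7 − 2)/(1 − 0.74) = 12.231.
The smallest integer exceeding 12.231 is 13, and checking k=13: (15)/(20) = 0.7500 > 0.74.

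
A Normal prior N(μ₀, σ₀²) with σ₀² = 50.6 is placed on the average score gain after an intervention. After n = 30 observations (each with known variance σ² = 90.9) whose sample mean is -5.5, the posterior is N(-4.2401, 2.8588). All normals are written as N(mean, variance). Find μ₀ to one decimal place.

With known observation variance, the Normal–Normal posterior has precision τ_n = τ₀ + n/σ² and mean μ_n = (τ₀μ₀ + (n/σ²)x̄)/τ_n.
Here τ₀ = 1/50.6 = 0.019763 and τ_data = 30/90.9 = 0.330033, so τ_n = 0.349796.
Rearranging for μ₀: μ₀ = (μ_n·τ_n − τ_data·x̄)/τ₀ = (-4.2401·0.349796 − 0.330033·-5.5) / 0.019763 = 0.332011/0.019763 ≈ 16.8.

μ₀ = 16.8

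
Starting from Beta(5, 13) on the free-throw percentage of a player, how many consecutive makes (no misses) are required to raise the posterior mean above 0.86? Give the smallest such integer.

After k makes and 0 misses the posterior is Beta(5+k, 13), with mean (5+k)/(5+13+k).
Set (5+k)/(18+k) > 0.86 and solve: k > (0.86·18 − 5)/(1 − 0.86) = 74.857.
The smallest integer exceeding 74.857 is 75, and checking k=75: (80)/(93) = 0.8602 > 0.86.

k = 75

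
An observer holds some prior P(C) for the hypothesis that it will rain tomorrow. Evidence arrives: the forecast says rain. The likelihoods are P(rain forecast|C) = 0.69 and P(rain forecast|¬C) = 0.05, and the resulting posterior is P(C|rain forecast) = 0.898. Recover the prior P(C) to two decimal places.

P(C) = 0.39

Bayes' rule in odds form gives O(C|E) = O(C)·[P(E|C)/P(E|¬C)], hence O(C) = O(C|E)/LR.
Posterior odds = 0.898/(1−0.898) = 8.8039. LR = 0.69/0.05 = 13.8000.
Prior odds = 8.8039/13.8000 = 0.6380, so P(C) = 0.6380/(1+0.6380) ≈ 0.39.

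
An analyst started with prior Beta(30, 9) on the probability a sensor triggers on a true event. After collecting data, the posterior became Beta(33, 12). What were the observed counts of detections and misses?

Beta is conjugate to the binomial likelihood: posterior = Beta(a+s, b+f).
Match parameters: s=33−30=3, f=12−9=3.

3 detections and 3 misses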